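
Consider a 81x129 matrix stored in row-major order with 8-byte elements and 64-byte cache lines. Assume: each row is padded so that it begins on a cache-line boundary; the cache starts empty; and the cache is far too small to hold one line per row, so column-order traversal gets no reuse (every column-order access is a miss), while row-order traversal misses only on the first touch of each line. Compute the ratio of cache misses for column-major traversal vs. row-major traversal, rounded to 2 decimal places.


Each row occupies 129 * 8 = 1032 bytes and starts on a line boundary, so it spans ceil(1032 / 64) = 17 cache lines.
Row-major traversal misses (one per line touched): 81 * ceil(129 * 8 / 64) = 1377
Column-major traversal misses (no reuse, every access misses): 81 * 129 = 10449
Ratio = 10449 / 1377 = 7.59

7.59


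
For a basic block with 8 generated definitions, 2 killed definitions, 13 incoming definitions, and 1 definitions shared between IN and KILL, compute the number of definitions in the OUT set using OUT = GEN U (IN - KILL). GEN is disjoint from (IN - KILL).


IN - KILL: 13 - 1 = 12 surviving definitions
OUT = GEN + surviving = 8 + 12 = 20

20


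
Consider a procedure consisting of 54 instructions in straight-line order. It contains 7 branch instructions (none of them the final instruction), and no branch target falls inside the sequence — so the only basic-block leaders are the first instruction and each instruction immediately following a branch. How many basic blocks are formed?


With no in-sequence branch targets, the leaders are the first instruction plus the instruction after each branch.
Number of basic blocks = branches + 1
= 7 + 1 = 8

8


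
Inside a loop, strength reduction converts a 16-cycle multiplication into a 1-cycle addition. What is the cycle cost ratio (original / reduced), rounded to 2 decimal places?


Ratio = mult_cost / add_cost = 16 / 1 = 16.0

16.0


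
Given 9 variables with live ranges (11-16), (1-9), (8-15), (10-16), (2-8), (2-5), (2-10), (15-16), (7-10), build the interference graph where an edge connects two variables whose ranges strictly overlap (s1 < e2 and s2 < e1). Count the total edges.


Check all pairs for overlapping intervals.
Two intervals (s1,e1) and (s2,e2) overlap if s1 < e2 and s2 < e1.
v0 (11-16) vs v1..v8: overlaps v2, v3, v7 -> 3
v1 (1-9) vs v2..v8: overlaps v2, v4, v5, v6, v8 -> 5
v2 (8-15) vs v3..v8: overlaps v3, v6, v8 -> 3
v3 (10-16) vs v4..v8: overlaps v7 -> 1
v4 (2-8) vs v5..v8: overlaps v5, v6, v8 -> 3
v5 (2-5) vs v6..v8: overlaps v6 -> 1
v6 (2-10) vs v7..v8: overlaps v8 -> 1
v7 (15-16) vs v8: overlaps none -> 0
Total overlapping pairs = 3 + 5 + 3 + 1 + 3 + 1 + 1 + 0 = 17

17


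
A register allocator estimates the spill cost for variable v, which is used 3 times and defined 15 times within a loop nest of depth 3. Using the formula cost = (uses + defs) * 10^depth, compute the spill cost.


uses + defs = 3 + 15 = 18
10^3 = 1000
Spill cost = 18 * 1000 = 18000

18000


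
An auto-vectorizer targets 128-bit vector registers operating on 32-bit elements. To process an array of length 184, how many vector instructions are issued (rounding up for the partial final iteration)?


Width = 128 / 32 = 4 elements per vector op
Iterations = ceil(184 / 4) = 46

46


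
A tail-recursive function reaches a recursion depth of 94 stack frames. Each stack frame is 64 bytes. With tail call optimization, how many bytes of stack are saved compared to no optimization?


Without TCO: 94 * 64 = 6016 bytes
With TCO: reuse 1 frame = 64 bytes
Savings = 6016 - 64 = 5952

5952


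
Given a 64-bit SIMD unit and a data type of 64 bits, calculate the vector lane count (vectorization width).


Width = SIMD bits / data type bits
= 64 / 64 = 1

1


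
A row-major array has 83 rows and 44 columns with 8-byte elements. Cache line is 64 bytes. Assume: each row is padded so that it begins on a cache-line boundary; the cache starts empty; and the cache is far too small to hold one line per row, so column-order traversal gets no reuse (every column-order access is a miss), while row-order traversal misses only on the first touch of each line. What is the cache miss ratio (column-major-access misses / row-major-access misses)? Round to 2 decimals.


Each row occupies 44 * 8 = 352 bytes and starts on a line boundary, so it spans ceil(352 / 64) = 6 cache lines.
Row-major traversal misses (one per line touched): 83 * ceil(44 * 8 / 64) = 498
Column-major traversal misses (no reuse, every access misses): 83 * 44 = 3652
Ratio = 3652 / 498 = 7.33

7.33


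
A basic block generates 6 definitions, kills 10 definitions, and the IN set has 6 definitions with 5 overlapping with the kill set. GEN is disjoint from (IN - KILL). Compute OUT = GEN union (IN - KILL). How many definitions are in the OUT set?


IN - KILL: 6 - 5 = 1 surviving definitions
OUT = GEN + surviving = 6 + 1 = 7

7


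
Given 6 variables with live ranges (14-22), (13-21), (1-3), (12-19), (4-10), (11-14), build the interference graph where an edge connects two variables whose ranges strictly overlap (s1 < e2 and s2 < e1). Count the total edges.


Check all pairs for overlapping intervals.
Two intervals (s1,e1) and (s2,e2) overlap if s1 < e2 and s2 < e1.
v0 (14-22) vs v1..v5: overlaps v1, v3 -> 2
v1 (13-21) vs v2..v5: overlaps v3, v5 -> 2
v2 (1-3) vs v3..v5: overlaps none -> 0
v3 (12-19) vs v4..v5: overlaps v5 -> 1
v4 (4-10) vs v5: overlaps none -> 0
Total overlapping pairs = 2 + 2 + 0 + 1 + 0 = 5

5


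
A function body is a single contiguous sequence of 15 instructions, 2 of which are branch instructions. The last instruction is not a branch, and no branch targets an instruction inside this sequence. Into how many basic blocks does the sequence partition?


With no in-sequence branch targets, the leaders are the first instruction plus the instruction after each branch.
Number of basic blocks = branches + 1
= 2 + 1 = 3

3


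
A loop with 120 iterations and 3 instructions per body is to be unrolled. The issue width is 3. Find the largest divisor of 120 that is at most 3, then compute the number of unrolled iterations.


Largest divisor of 120 <= 3 is 3
New iterations = 120 / 3 = 40

40


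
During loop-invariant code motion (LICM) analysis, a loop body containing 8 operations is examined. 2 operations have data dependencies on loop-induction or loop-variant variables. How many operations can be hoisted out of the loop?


Invariant candidates = total - loop-dependent
= 8 - 2 = 6

6


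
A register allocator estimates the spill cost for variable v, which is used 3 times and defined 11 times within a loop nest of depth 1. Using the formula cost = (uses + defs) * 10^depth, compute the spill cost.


uses + defs = 3 + 11 = 14
10^1 = 10
Spill cost = 14 * 10 = 140

140


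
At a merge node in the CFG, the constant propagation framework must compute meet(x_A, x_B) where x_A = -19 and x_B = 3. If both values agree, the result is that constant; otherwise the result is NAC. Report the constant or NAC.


Meet operation: if both paths give the same constant, result is that constant; if they differ, result is NAC (not-a-constant).
Path A: -19, Path B: 3 -> differ
Result: not-a-constant -> NAC

NAC


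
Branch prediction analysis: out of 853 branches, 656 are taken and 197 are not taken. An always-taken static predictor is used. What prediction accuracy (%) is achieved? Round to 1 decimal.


Predictor: always-taken
Correct predictions = 656
Accuracy = 656 / 853 * 100 = 76.9%

76.9


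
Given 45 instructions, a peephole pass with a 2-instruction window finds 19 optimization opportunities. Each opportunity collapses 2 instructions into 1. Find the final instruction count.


Each match removes 1 instructions.
Total removed = 19 * 1 = 19
Remaining = 45 - 19 = 26

26


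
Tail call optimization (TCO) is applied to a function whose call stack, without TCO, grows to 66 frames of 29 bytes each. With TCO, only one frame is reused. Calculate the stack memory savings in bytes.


Without TCO: 66 * 29 = 1914 bytes
With TCO: reuse 1 frame = 29 bytes
Savings = 1914 - 29 = 1885

1885


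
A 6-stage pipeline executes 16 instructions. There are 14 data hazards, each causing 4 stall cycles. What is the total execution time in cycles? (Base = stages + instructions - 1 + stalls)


Base cycles = 6 + 16 - 1 = 21
Total stalls = 14 * 4 = 56
Total = 21 + 56 = 77

77


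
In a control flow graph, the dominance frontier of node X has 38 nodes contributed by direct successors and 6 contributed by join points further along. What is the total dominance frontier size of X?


DF(X) = direct successor contributions + join point contributions
= 38 + 6 = 44

44


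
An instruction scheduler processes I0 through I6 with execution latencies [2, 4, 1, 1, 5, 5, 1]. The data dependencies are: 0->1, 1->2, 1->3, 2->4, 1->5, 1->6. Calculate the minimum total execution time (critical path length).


Compute longest path through dependency graph: dist(Ik) = max over predecessors of dist + latency(Ik).
dist(I0) = latency 2 = 2
dist(I1) = dist(I0) + 4 = 2 + 4 = 6
dist(I2) = dist(I1) + 1 = 6 + 1 = 7
dist(I3) = dist(I1) + 1 = 6 + 1 = 7
dist(I4) = dist(I2) + 5 = 7 + 5 = 12
dist(I5) = dist(I1) + 5 = 6 + 5 = 11
dist(I6) = dist(I1) + 1 = 6 + 1 = 7
Critical path = max dist = 12

12


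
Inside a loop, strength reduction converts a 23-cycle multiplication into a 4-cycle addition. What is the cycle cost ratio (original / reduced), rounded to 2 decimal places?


Ratio = mult_cost / add_cost = 23 / 4 = 5.75

5.75


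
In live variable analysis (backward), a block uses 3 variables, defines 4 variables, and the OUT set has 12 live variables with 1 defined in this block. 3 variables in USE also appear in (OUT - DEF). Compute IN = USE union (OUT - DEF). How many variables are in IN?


OUT - DEF: 12 - 1 = 11
|IN| = |USE| + |OUT - DEF| - |USE ∩ (OUT - DEF)| = 3 + 11 - 3 = 11

11


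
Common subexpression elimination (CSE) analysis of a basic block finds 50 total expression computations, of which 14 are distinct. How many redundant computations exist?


CSE count = total expressions - unique expressions
= 50 - 14 = 36

36


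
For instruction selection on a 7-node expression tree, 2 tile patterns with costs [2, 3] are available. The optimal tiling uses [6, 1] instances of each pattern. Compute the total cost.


Total cost = sum(count_i * cost_i)
= 6*2 + 1*3
= 15

15


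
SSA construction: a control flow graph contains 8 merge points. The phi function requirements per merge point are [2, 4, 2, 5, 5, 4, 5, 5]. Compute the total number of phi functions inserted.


Total phi functions = sum of phi functions at each join node
= 2 + 4 + 2 + 5 + 5 + 4 + 5 + 5 = 32

32


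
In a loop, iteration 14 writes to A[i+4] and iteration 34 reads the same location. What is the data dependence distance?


Distance = read iteration - write iteration
= 34 - 14 = 20

20


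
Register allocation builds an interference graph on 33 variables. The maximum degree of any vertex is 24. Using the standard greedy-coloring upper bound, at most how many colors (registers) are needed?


Greedy coloring never needs more than (max_degree + 1) colors: when coloring a vertex, at most max_degree neighbors are already colored.
Upper bound = 24 + 1 = 25

25


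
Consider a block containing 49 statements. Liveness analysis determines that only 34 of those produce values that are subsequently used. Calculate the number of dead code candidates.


Dead code = total statements - live definitions
= 49 - 34 = 15

15


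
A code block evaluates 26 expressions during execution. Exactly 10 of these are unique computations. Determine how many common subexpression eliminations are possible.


CSE count = total expressions - unique expressions
= 26 - 10 = 16

16


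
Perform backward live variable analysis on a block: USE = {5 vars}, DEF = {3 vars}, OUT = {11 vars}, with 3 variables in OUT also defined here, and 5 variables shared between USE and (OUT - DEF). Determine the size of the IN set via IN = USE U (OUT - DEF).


OUT - DEF: 11 - 3 = 8
|IN| = |USE| + |OUT - DEF| - |USE ∩ (OUT - DEF)| = 5 + 8 - 5 = 8

8


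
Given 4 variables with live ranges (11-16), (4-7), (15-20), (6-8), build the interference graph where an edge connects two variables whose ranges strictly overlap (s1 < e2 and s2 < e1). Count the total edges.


Check all pairs for overlapping intervals.
Two intervals (s1,e1) and (s2,e2) overlap if s1 < e2 and s2 < e1.
v0 (11-16) vs v1..v3: overlaps v2 -> 1
v1 (4-7) vs v2..v3: overlaps v3 -> 1
v2 (15-20) vs v3: overlaps none -> 0
Total overlapping pairs = 1 + 1 + 0 = 2

2


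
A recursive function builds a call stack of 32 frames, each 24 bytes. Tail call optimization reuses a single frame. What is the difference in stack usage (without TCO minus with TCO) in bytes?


Without TCO: 32 * 24 = 768 bytes
With TCO: reuse 1 frame = 24 bytes
Savings = 768 - 24 = 744

744


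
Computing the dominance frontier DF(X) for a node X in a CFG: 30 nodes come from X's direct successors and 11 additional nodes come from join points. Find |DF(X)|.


DF(X) = direct successor contributions + join point contributions
= 30 + 11 = 41

41


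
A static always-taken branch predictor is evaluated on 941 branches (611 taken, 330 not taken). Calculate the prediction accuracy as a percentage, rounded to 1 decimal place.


Predictor: always-taken
Correct predictions = 611
Accuracy = 611 / 941 * 100 = 64.9%

64.9


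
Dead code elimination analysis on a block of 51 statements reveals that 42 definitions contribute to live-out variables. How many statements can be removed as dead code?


Dead code = total statements - live definitions
= 51 - 42 = 9

9


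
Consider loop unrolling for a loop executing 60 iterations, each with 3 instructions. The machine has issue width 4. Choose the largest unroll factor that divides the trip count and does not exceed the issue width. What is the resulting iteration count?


Largest divisor of 60 <= 4 is 4
New iterations = 60 / 4 = 15

15


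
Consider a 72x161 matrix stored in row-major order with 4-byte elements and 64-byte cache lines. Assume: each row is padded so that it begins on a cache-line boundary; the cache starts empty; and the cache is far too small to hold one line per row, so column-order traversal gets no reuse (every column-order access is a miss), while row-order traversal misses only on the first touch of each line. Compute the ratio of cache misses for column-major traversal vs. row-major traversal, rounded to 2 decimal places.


Each row occupies 161 * 4 = 644 bytes and starts on a line boundary, so it spans ceil(644 / 64) = 11 cache lines.
Row-major traversal misses (one per line touched): 72 * ceil(161 * 4 / 64) = 792
Column-major traversal misses (no reuse, every access misses): 72 * 161 = 11592
Ratio = 11592 / 792 = 14.64

14.64


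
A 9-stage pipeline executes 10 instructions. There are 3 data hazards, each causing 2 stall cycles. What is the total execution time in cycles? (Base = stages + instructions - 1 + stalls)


Base cycles = 9 + 10 - 1 = 18
Total stalls = 3 * 2 = 6
Total = 18 + 6 = 24

24


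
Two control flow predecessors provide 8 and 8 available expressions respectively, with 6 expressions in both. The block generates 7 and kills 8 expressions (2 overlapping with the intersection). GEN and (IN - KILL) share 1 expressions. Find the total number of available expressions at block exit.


IN = intersection of predecessors = 6
IN - KILL = 6 - 2 = 4
|OUT| = |GEN| + |IN - KILL| - |GEN ∩ (IN - KILL)| = 7 + 4 - 1 = 10

10


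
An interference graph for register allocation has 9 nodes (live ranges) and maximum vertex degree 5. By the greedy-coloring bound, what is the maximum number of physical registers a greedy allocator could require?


Greedy coloring never needs more than (max_degree + 1) colors: when coloring a vertex, at most max_degree neighbors are already colored.
Upper bound = 5 + 1 = 6

6


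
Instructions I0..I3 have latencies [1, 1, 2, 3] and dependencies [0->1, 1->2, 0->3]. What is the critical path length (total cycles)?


Compute longest path through dependency graph: dist(Ik) = max over predecessors of dist + latency(Ik).
dist(I0) = latency 1 = 1
dist(I1) = dist(I0) + 1 = 1 + 1 = 2
dist(I2) = dist(I1) + 2 = 2 + 2 = 4
dist(I3) = dist(I0) + 3 = 1 + 3 = 4
Critical path = max dist = 4

4


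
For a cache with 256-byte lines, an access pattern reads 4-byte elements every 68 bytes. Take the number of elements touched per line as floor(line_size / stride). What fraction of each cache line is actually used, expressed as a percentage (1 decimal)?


Elements per cache line = floor(256 / 68) = 3
Bytes used = 3 * 4 = 12
Utilization = 12 / 256 * 100 = 4.7%

4.7


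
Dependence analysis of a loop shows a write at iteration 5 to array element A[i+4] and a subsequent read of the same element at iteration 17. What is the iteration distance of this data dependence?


Distance = read iteration - write iteration
= 17 - 5 = 12

12


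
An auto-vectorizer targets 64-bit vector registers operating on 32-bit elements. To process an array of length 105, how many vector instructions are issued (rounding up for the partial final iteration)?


Width = 64 / 32 = 2 elements per vector op
Iterations = ceil(105 / 2) = 53

53


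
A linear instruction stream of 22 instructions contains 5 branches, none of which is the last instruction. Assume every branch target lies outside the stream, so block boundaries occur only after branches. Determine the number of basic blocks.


With no in-sequence branch targets, the leaders are the first instruction plus the instruction after each branch.
Number of basic blocks = branches + 1
= 5 + 1 = 6

6


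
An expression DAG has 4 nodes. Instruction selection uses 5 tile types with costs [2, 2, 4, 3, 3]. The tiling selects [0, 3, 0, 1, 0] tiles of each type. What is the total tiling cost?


Total cost = sum(count_i * cost_i)
= 0*2 + 3*2 + 0*4 + 1*3 + 0*3
= 9

9


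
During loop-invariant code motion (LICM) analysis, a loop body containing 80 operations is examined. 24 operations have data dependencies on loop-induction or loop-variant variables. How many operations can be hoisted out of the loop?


Invariant candidates = total - loop-dependent
= 80 - 24 = 56

56


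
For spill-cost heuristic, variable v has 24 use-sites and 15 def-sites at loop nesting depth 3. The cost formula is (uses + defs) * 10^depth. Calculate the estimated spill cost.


uses + defs = 24 + 15 = 39
10^3 = 1000
Spill cost = 39 * 1000 = 39000

39000


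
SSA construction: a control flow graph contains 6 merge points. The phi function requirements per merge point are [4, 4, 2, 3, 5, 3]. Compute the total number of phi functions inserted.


Total phi functions = sum of phi functions at each join node
= 4 + 4 + 2 + 3 + 5 + 3 = 21

21


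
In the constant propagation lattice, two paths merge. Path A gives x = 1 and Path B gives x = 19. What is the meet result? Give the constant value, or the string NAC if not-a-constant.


Meet operation: if both paths give the same constant, result is that constant; if they differ, result is NAC (not-a-constant).
Path A: 1, Path B: 19 -> differ
Result: not-a-constant -> NAC

NAC


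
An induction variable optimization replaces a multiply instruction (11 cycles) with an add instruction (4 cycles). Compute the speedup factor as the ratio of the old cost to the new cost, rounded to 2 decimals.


Ratio = mult_cost / add_cost = 11 / 4 = 2.75

2.75


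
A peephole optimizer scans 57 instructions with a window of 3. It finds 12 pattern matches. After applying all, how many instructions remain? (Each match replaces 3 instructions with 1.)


Each match removes 2 instructions.
Total removed = 12 * 2 = 24
Remaining = 57 - 24 = 33

33


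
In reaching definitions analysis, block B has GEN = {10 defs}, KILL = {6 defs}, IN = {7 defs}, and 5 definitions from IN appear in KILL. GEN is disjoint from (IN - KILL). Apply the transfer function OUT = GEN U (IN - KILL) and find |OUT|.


IN - KILL: 7 - 5 = 2 surviving definitions
OUT = GEN + surviving = 10 + 2 = 12

12


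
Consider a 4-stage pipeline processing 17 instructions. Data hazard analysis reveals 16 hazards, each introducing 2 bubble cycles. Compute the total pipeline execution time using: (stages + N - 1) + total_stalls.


Base cycles = 4 + 17 - 1 = 20
Total stalls = 16 * 2 = 32
Total = 20 + 32 = 52

52


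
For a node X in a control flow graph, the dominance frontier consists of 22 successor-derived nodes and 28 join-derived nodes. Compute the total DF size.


DF(X) = direct successor contributions + join point contributions
= 22 + 28 = 50

50


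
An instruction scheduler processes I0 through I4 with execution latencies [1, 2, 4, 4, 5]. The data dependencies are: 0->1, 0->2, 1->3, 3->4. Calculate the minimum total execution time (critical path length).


Compute longest path through dependency graph: dist(Ik) = max over predecessors of dist + latency(Ik).
dist(I0) = latency 1 = 1
dist(I1) = dist(I0) + 2 = 1 + 2 = 3
dist(I2) = dist(I0) + 4 = 1 + 4 = 5
dist(I3) = dist(I1) + 4 = 3 + 4 = 7
dist(I4) = dist(I3) + 5 = 7 + 5 = 12
Critical path = max dist = 12

12


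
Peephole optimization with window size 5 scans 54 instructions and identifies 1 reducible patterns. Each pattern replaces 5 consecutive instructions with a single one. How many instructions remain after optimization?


Each match removes 4 instructions.
Total removed = 1 * 4 = 4
Remaining = 54 - 4 = 50

50


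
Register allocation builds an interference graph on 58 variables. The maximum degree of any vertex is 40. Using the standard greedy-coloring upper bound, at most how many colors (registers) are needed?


Greedy coloring never needs more than (max_degree + 1) colors: when coloring a vertex, at most max_degree neighbors are already colored.
Upper bound = 40 + 1 = 41

41


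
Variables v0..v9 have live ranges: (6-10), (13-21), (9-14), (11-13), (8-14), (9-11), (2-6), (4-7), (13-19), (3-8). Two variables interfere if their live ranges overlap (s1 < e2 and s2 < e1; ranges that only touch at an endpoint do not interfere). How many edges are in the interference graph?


Check all pairs for overlapping intervals.
Two intervals (s1,e1) and (s2,e2) overlap if s1 < e2 and s2 < e1.
v0 (6-10) vs v1..v9: overlaps v2, v4, v5, v7, v9 -> 5
v1 (13-21) vs v2..v9: overlaps v2, v4, v8 -> 3
v2 (9-14) vs v3..v9: overlaps v3, v4, v5, v8 -> 4
v3 (11-13) vs v4..v9: overlaps v4 -> 1
v4 (8-14) vs v5..v9: overlaps v5, v8 -> 2
v5 (9-11) vs v6..v9: overlaps none -> 0
v6 (2-6) vs v7..v9: overlaps v7, v9 -> 2
v7 (4-7) vs v8..v9: overlaps v9 -> 1
v8 (13-19) vs v9: overlaps none -> 0
Total overlapping pairs = 5 + 3 + 4 + 1 + 2 + 0 + 2 + 1 + 0 = 18

18


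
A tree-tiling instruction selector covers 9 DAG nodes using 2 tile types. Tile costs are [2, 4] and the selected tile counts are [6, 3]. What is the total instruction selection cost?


Total cost = sum(count_i * cost_i)
= 6*2 + 3*4
= 24

24


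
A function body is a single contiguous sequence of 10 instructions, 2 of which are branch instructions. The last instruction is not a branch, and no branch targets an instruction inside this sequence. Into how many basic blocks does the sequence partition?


With no in-sequence branch targets, the leaders are the first instruction plus the instruction after each branch.
Number of basic blocks = branches + 1
= 2 + 1 = 3

3


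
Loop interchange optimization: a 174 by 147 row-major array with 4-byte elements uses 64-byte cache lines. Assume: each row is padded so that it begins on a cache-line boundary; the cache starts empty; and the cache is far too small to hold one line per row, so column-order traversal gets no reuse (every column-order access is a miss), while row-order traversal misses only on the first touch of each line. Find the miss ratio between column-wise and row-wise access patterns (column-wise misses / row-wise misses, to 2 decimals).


Each row occupies 147 * 4 = 588 bytes and starts on a line boundary, so it spans ceil(588 / 64) = 10 cache lines.
Row-major traversal misses (one per line touched): 174 * ceil(147 * 4 / 64) = 1740
Column-major traversal misses (no reuse, every access misses): 174 * 147 = 25578
Ratio = 25578 / 1740 = 14.7

14.7


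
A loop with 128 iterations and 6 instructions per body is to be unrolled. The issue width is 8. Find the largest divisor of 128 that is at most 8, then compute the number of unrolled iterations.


Largest divisor of 128 <= 8 is 8
New iterations = 128 / 8 = 16

16


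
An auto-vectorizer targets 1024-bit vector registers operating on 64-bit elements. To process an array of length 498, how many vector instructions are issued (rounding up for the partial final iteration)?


Width = 1024 / 64 = 16 elements per vector op
Iterations = ceil(498 / 16) = 32

32


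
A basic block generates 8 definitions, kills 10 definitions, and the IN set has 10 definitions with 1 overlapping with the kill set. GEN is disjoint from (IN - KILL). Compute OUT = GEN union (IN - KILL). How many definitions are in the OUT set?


IN - KILL: 10 - 1 = 9 surviving definitions
OUT = GEN + surviving = 8 + 9 = 17

17


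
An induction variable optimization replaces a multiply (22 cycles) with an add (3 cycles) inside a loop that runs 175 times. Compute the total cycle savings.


Per-iteration saving = 22 - 3 = 19
Total saved = 175 * 19 = 3325

3325


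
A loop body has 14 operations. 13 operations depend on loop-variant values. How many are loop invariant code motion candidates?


Invariant candidates = total - loop-dependent
= 14 - 13 = 1

1


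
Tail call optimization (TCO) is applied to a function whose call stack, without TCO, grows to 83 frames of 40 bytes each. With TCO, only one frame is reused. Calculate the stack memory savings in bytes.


Without TCO: 83 * 40 = 3320 bytes
With TCO: reuse 1 frame = 40 bytes
Savings = 3320 - 40 = 3280

3280


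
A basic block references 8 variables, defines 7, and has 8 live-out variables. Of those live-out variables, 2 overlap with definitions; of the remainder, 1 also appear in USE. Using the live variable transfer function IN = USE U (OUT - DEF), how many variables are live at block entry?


OUT - DEF: 8 - 2 = 6
|IN| = |USE| + |OUT - DEF| - |USE ∩ (OUT - DEF)| = 8 + 6 - 1 = 13

13


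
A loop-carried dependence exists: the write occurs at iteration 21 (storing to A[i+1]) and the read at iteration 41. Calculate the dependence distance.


Distance = read iteration - write iteration
= 41 - 21 = 20

20


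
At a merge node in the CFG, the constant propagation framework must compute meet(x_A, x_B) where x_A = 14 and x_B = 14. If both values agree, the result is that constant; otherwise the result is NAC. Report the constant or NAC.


Meet operation: if both paths give the same constant, result is that constant; if they differ, result is NAC (not-a-constant).
Path A: 14, Path B: 14 -> equal
Result: constant -> 14

14


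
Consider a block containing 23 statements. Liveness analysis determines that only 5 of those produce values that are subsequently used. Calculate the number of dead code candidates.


Dead code = total statements - live definitions
= 23 - 5 = 18

18


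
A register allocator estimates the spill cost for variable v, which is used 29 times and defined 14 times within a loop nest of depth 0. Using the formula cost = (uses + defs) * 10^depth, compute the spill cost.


uses + defs = 29 + 14 = 43
10^0 = 1
Spill cost = 43 * 1 = 43

43


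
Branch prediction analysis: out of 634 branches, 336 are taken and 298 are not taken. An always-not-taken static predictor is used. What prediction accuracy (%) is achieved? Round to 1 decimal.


Predictor: always-not-taken
Correct predictions = 298
Accuracy = 298 / 634 * 100 = 47.0%

47.0


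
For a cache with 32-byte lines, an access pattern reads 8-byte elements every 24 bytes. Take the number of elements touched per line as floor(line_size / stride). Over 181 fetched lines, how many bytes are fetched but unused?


Elements per line = floor(32 / 24) = 1
Bytes used per line = 1 * 8 = 8
Wasted per line = 32 - 8 = 24
Total wasted = 24 * 181 = 4344

4344


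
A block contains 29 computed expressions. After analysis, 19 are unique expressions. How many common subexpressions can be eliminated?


CSE count = total expressions - unique expressions
= 29 - 19 = 10

10


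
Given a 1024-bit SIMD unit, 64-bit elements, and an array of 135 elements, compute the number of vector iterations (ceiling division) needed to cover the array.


Width = 1024 / 64 = 16 elements per vector op
Iterations = ceil(135 / 16) = 9

9


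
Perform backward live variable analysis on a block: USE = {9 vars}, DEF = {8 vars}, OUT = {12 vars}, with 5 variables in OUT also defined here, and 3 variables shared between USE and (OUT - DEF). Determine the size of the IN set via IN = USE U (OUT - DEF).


OUT - DEF: 12 - 5 = 7
|IN| = |USE| + |OUT - DEF| - |USE ∩ (OUT - DEF)| = 9 + 7 - 3 = 13

13


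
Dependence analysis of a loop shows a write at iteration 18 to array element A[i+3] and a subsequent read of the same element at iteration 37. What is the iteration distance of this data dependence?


Distance = read iteration - write iteration
= 37 - 18 = 19

19


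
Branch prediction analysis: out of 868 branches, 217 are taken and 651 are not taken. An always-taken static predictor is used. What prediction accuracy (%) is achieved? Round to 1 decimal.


Predictor: always-taken
Correct predictions = 217
Accuracy = 217 / 868 * 100 = 25.0%

25.0


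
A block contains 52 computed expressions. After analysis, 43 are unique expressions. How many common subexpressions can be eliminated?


CSE count = total expressions - unique expressions
= 52 - 43 = 9

9


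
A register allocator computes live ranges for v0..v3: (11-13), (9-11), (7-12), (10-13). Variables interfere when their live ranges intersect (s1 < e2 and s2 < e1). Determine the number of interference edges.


Check all pairs for overlapping intervals.
Two intervals (s1,e1) and (s2,e2) overlap if s1 < e2 and s2 < e1.
v0 (11-13) vs v1..v3: overlaps v2, v3 -> 2
v1 (9-11) vs v2..v3: overlaps v2, v3 -> 2
v2 (7-12) vs v3: overlaps v3 -> 1
Total overlapping pairs = 2 + 2 + 1 = 5

5


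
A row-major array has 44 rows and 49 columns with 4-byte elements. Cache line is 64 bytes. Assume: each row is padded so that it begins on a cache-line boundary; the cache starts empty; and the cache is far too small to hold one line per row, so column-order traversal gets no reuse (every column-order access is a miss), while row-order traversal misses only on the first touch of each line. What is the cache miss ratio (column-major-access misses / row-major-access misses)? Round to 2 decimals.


Each row occupies 49 * 4 = 196 bytes and starts on a line boundary, so it spans ceil(196 / 64) = 4 cache lines.
Row-major traversal misses (one per line touched): 44 * ceil(49 * 4 / 64) = 176
Column-major traversal misses (no reuse, every access misses): 44 * 49 = 2156
Ratio = 2156 / 176 = 12.25

12.25


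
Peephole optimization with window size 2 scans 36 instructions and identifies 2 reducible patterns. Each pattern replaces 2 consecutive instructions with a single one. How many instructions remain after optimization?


Each match removes 1 instructions.
Total removed = 2 * 1 = 2
Remaining = 36 - 2 = 34

34


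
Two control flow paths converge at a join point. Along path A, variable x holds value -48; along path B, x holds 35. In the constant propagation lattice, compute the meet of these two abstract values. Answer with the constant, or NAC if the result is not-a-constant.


Meet operation: if both paths give the same constant, result is that constant; if they differ, result is NAC (not-a-constant).
Path A: -48, Path B: 35 -> differ
Result: not-a-constant -> NAC

NAC


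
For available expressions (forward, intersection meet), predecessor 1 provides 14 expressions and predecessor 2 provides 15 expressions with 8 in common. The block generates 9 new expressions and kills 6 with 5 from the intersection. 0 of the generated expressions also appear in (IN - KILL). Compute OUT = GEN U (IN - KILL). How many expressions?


IN = intersection of predecessors = 8
IN - KILL = 8 - 5 = 3
|OUT| = |GEN| + |IN - KILL| - |GEN ∩ (IN - KILL)| = 9 + 3 - 0 = 12

12


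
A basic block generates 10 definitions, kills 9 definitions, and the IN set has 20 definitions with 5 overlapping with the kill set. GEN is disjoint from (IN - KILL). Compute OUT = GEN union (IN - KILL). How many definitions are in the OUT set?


IN - KILL: 20 - 5 = 15 surviving definitions
OUT = GEN + surviving = 10 + 15 = 25

25


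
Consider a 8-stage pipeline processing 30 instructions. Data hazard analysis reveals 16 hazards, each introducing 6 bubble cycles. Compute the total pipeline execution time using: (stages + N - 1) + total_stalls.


Base cycles = 8 + 30 - 1 = 37
Total stalls = 16 * 6 = 96
Total = 37 + 96 = 133

133


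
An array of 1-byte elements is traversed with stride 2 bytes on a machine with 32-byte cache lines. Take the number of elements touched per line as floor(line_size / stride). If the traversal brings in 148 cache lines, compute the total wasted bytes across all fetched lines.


Elements per line = floor(32 / 2) = 16
Bytes used per line = 16 * 1 = 16
Wasted per line = 32 - 16 = 16
Total wasted = 16 * 148 = 2368

2368


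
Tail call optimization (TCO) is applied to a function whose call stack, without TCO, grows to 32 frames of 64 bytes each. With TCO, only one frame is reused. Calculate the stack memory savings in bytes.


Without TCO: 32 * 64 = 2048 bytes
With TCO: reuse 1 frame = 64 bytes
Savings = 2048 - 64 = 1984

1984


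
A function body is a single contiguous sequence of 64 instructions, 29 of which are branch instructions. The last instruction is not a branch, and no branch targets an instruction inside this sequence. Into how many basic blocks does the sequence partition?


With no in-sequence branch targets, the leaders are the first instruction plus the instruction after each branch.
Number of basic blocks = branches + 1
= 29 + 1 = 30

30


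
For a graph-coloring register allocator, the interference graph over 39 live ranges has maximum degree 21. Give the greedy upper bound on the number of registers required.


Greedy coloring never needs more than (max_degree + 1) colors: when coloring a vertex, at most max_degree neighbors are already colored.
Upper bound = 21 + 1 = 22

22


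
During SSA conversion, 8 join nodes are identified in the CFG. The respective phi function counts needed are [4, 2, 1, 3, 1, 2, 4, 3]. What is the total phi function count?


Total phi functions = sum of phi functions at each join node
= 4 + 2 + 1 + 3 + 1 + 2 + 4 + 3 = 20

20


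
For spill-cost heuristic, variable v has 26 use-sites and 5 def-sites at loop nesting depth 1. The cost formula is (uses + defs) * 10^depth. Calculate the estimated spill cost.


uses + defs = 26 + 5 = 31
10^1 = 10
Spill cost = 31 * 10 = 310

310


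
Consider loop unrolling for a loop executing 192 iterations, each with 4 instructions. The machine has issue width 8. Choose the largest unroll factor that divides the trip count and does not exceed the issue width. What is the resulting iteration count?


Largest divisor of 192 <= 8 is 8
New iterations = 192 / 8 = 24

24


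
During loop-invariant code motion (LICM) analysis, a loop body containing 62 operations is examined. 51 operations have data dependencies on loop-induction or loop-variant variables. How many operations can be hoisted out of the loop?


Invariant candidates = total - loop-dependent
= 62 - 51 = 11

11


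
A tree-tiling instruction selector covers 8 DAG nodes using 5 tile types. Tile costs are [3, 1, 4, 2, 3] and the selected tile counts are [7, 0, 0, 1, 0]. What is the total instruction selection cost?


Total cost = sum(count_i * cost_i)
= 7*3 + 0*1 + 0*4 + 1*2 + 0*3
= 23

23


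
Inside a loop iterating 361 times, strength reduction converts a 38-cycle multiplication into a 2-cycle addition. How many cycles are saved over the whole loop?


Per-iteration saving = 38 - 2 = 36
Total saved = 361 * 36 = 12996

12996


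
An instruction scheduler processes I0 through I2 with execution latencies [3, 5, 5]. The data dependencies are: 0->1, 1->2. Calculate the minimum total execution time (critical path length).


Compute longest path through dependency graph: dist(Ik) = max over predecessors of dist + latency(Ik).
dist(I0) = latency 3 = 3
dist(I1) = dist(I0) + 5 = 3 + 5 = 8
dist(I2) = dist(I1) + 5 = 8 + 5 = 13
Critical path = max dist = 13

13


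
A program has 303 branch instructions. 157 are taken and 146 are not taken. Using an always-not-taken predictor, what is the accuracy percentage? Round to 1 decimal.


Predictor: always-not-taken
Correct predictions = 146
Accuracy = 146 / 303 * 100 = 48.2%

48.2


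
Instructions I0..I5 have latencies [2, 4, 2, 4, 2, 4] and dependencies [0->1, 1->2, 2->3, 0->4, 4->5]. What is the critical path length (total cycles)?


Compute longest path through dependency graph: dist(Ik) = max over predecessors of dist + latency(Ik).
dist(I0) = latency 2 = 2
dist(I1) = dist(I0) + 4 = 2 + 4 = 6
dist(I2) = dist(I1) + 2 = 6 + 2 = 8
dist(I3) = dist(I2) + 4 = 8 + 4 = 12
dist(I4) = dist(I0) + 2 = 2 + 2 = 4
dist(I5) = dist(I4) + 4 = 4 + 4 = 8
Critical path = max dist = 12

12


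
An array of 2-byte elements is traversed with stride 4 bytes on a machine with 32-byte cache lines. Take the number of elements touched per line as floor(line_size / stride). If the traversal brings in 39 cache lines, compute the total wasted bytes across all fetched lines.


Elements per line = floor(32 / 4) = 8
Bytes used per line = 8 * 2 = 16
Wasted per line = 32 - 16 = 16
Total wasted = 16 * 39 = 624

624


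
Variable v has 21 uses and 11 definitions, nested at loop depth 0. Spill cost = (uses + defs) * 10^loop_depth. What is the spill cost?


uses + defs = 21 + 11 = 32
10^0 = 1
Spill cost = 32 * 1 = 32

32


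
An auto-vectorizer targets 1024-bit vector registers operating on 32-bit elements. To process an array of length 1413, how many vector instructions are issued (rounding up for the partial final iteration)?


Width = 1024 / 32 = 32 elements per vector op
Iterations = ceil(1413 / 32) = 45

45


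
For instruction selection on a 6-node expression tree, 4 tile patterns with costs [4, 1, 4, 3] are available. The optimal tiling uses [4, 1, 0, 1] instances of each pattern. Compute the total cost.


Total cost = sum(count_i * cost_i)
= 4*4 + 1*1 + 0*4 + 1*3
= 20

20


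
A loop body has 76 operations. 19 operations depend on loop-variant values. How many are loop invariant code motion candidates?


Invariant candidates = total - loop-dependent
= 76 - 19 = 57

57


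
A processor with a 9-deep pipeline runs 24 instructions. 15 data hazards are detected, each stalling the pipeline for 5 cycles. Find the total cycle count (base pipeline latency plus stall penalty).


Base cycles = 9 + 24 - 1 = 32
Total stalls = 15 * 5 = 75
Total = 32 + 75 = 107

107


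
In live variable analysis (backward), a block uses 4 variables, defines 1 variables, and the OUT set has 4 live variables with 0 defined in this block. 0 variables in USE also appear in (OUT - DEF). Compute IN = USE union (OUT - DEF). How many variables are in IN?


OUT - DEF: 4 - 0 = 4
|IN| = |USE| + |OUT - DEF| - |USE ∩ (OUT - DEF)| = 4 + 4 - 0 = 8

8


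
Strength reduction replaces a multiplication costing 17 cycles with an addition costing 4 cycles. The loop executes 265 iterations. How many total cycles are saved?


Per-iteration saving = 17 - 4 = 13
Total saved = 265 * 13 = 3445

3445
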